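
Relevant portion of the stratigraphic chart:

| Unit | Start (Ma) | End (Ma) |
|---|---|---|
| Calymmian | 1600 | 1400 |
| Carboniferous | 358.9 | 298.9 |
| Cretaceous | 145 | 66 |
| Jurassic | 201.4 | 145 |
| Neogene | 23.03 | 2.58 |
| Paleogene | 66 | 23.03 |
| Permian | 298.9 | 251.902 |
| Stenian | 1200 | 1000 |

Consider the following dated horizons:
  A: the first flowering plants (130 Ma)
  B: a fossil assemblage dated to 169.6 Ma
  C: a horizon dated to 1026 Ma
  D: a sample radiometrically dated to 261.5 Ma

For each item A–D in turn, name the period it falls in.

A — Cretaceous; B — Jurassic; C — Stenian; D — Permian

Match each age against the start–end ranges in the excerpt: A = 130 Ma → Cretaceous (145–66); B = 169.6 Ma → Jurassic (201.4–145); C = 1026 Ma → Stenian (1200–1000); D = 261.5 Ma → Permian (298.9–251.902).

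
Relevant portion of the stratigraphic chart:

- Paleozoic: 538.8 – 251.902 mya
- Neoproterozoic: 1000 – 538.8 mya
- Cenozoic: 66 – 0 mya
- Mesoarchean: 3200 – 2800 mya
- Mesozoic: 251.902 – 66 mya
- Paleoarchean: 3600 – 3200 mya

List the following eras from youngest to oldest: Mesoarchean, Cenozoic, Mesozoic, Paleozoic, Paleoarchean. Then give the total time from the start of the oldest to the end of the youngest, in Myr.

Cenozoic → Mesozoic → Paleozoic → Mesoarchean → Paleoarchean; total span 3600 Myr

Start ages (Ma): Paleoarchean 3600, Mesoarchean 3200, Paleozoic 538.8, Mesozoic 251.902, Cenozoic 66.
Ordered youngest to oldest: Cenozoic, Mesozoic, Paleozoic, Mesoarchean, Paleoarchean.
Span = 3600 − 0 = 3600 Myr.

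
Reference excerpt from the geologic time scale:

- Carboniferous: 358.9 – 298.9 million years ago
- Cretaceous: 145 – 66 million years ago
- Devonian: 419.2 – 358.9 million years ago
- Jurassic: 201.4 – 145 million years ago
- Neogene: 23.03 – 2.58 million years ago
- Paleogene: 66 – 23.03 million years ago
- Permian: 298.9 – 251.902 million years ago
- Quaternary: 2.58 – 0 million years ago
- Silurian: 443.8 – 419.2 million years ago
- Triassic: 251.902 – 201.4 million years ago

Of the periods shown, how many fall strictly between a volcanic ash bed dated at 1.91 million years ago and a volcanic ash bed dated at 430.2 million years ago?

8

The older date is 430.2 Ma and the younger is 1.91 Ma.
Periods with start < 430.2 and end > 1.91 Ma: Devonian (419.2–358.9), Carboniferous (358.9–298.9), Permian (298.9–251.902), Triassic (251.902–201.4), Jurassic (201.4–145), Cretaceous (145–66), Paleogene (66–23.03), Neogene (23.03–2.58).
That is 8 complete periods.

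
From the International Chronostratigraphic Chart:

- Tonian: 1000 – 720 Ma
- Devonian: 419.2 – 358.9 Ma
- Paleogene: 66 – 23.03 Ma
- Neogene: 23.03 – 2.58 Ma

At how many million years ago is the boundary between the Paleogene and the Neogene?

23.03 Ma

The Paleogene ends and the Neogene begins at 23.03 Ma.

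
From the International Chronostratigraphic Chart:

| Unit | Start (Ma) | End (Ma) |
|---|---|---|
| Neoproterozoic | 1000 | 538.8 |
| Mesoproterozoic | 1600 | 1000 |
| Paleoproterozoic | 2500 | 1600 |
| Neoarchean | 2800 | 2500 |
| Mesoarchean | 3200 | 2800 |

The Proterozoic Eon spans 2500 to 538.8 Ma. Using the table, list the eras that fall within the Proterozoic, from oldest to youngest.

Eras with both bounds inside 2500–538.8 Ma: Paleoproterozoic (2500–1600), Mesoproterozoic (1600–1000), Neoproterozoic (1000–538.8).

Paleoproterozoic, Mesoproterozoic, Neoproterozoic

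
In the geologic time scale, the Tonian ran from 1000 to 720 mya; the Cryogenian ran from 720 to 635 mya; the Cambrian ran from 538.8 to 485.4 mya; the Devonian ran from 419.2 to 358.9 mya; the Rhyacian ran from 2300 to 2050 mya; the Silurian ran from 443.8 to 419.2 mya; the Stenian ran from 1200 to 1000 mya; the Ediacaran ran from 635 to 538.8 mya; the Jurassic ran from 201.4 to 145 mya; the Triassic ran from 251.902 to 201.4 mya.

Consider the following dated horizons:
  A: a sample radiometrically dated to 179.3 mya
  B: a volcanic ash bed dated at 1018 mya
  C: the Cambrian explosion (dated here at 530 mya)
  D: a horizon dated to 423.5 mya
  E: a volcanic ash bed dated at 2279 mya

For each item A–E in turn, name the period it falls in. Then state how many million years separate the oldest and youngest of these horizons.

A — Jurassic; B — Stenian; C — Cambrian; D — Silurian; E — Rhyacian; span 2099.7 million years

A: 179.3 Ma lies in 201.4–145 Ma, so Jurassic.
B: 1018 Ma lies in 1200–1000 Ma, so Stenian.
C: 530 Ma lies in 538.8–485.4 Ma, so Cambrian.
D: 423.5 Ma lies in 443.8–419.2 Ma, so Silurian.
E: 2279 Ma lies in 2300–2050 Ma, so Rhyacian.
Oldest = 2279 Ma, youngest = 179.3 Ma → span 2099.7 Myr.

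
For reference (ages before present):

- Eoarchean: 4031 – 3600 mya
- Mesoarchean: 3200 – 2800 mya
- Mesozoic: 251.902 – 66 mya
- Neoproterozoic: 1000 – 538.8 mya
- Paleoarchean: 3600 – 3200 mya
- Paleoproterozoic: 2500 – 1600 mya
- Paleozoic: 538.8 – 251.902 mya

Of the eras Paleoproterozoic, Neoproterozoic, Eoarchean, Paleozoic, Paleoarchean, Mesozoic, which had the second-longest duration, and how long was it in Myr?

Neoproterozoic, 461.2 million years

Start − end for each: Paleoproterozoic 2500 − 1600 = 900; Neoproterozoic 1000 − 538.8 = 461.2; Eoarchean 4031 − 3600 = 431; Paleozoic 538.8 − 251.902 = 286.898; Paleoarchean 3600 − 3200 = 400; Mesozoic 251.902 − 66 = 185.902.
Ranking these from longest: Paleoproterozoic > Neoproterozoic > Eoarchean > Paleoarchean > Paleozoic > Mesozoic.
Position 2 in that ranking is Neoproterozoic, which lasted 461.2 Myr.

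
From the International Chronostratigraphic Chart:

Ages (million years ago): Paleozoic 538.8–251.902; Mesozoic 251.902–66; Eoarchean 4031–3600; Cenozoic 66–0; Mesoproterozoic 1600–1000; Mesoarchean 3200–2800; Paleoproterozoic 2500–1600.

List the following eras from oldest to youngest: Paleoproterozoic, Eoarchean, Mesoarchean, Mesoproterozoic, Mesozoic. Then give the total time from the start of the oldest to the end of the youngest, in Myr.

Eoarchean, Mesoarchean, Paleoproterozoic, Mesoproterozoic, Mesozoic; total span 3965 Myr

Start ages (Ma): Eoarchean 4031, Mesoarchean 3200, Paleoproterozoic 2500, Mesoproterozoic 1600, Mesozoic 251.902.
Ordered oldest to youngest: Eoarchean, Mesoarchean, Paleoproterozoic, Mesoproterozoic, Mesozoic.
Span = 4031 − 66 = 3965 Myr.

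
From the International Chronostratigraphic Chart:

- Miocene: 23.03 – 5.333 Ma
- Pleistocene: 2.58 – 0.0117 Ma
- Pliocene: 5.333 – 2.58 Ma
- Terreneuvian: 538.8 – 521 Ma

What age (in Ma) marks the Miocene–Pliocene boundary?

The Miocene ends and the Pliocene begins at 5.333 Ma.

5.333 Ma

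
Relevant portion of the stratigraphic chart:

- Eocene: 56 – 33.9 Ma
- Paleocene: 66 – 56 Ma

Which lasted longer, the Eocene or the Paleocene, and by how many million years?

Eocene, by 12.1 million years

Eocene: 56 − 33.9 = 22.1 Myr.
Paleocene: 66 − 56 = 10 Myr.
Difference: 22.1 − 10 = 12.1 Myr, so the Eocene was longer.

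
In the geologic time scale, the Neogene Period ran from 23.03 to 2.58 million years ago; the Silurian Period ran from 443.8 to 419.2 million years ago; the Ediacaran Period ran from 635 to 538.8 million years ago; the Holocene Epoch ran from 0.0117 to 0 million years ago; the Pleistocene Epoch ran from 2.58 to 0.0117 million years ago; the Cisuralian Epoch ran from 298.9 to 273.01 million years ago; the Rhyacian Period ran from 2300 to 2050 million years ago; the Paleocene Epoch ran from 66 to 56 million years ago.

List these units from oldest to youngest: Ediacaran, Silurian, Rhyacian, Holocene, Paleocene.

Sorting by start age (descending Ma, since larger Ma = older): Rhyacian began 2300, Ediacaran began 635, Silurian began 443.8, Paleocene began 66, Holocene began 0.0117.

Rhyacian, then Ediacaran, then Silurian, then Paleocene, then Holocene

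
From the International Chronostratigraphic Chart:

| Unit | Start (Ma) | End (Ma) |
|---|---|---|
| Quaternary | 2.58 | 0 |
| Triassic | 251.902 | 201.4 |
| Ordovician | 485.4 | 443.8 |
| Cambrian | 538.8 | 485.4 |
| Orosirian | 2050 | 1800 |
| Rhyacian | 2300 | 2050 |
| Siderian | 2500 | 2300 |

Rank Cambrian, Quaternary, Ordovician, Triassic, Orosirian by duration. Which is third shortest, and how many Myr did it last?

Start − end for each: Cambrian 538.8 − 485.4 = 53.4; Quaternary 2.58 − 0 = 2.58; Ordovician 485.4 − 443.8 = 41.6; Triassic 251.902 − 201.4 = 50.502; Orosirian 2050 − 1800 = 250.
Ranking these from shortest: Quaternary < Ordovician < Triassic < Cambrian < Orosirian.
Position 3 in that ranking is Triassic, which lasted 50.502 Myr.

Triassic, 50.502 million years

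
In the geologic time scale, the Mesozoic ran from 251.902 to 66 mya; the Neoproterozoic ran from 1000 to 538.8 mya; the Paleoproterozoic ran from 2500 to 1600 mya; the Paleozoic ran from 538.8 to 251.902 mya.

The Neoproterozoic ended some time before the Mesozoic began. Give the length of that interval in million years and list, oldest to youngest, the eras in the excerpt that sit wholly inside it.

End of Neoproterozoic = 538.8 Ma; start of Mesozoic = 251.902 Ma.
Gap = 538.8 − 251.902 = 286.898 Myr.
Eras wholly inside 538.8–251.902 Ma: Paleozoic (538.8–251.902).

286.898 million years; Paleozoic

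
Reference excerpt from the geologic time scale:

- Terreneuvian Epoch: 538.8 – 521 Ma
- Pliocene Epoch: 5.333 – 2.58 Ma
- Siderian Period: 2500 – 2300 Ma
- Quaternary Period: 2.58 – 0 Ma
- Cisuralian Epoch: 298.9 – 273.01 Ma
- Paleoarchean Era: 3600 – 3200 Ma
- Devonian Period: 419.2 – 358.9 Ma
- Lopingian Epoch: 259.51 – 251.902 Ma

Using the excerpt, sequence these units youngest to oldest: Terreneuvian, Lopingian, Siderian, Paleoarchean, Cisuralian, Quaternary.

Quaternary, then Lopingian, then Cisuralian, then Terreneuvian, then Siderian, then Paleoarchean

The oldest of these is Paleoarchean (starts 3600 Ma) and the youngest is Quaternary (ends 0 Ma).
In between, by decreasing start age: Siderian (2500), Terreneuvian (538.8), Cisuralian (298.9), Lopingian (259.51).
Listing youngest first means reversing that sequence.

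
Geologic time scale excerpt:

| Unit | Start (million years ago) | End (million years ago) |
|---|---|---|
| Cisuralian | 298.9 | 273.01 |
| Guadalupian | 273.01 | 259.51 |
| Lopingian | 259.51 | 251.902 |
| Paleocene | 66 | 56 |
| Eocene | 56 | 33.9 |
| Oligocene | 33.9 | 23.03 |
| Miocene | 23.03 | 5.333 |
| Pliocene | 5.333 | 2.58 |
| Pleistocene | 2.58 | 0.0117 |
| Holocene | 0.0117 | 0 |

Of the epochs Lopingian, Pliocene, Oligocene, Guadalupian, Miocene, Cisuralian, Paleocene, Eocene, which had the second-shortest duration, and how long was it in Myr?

Durations: Lopingian 7.608; Pliocene 2.753; Oligocene 10.87; Guadalupian 13.5; Miocene 17.697; Cisuralian 25.89; Paleocene 10; Eocene 22.1 Myr.
Sorted shortest-first: Pliocene (2.753), Lopingian (7.608), Paleocene (10), Oligocene (10.87), Guadalupian (13.5), Miocene (17.697), Eocene (22.1), Cisuralian (25.89).
The second shortest is Lopingian at 7.608 Myr.

Lopingian, 7.608 million years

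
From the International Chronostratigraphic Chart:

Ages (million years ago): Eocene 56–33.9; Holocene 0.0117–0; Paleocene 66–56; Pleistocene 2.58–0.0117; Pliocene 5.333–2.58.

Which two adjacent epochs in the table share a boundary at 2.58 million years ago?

The Pliocene ends at 2.58 million years ago and the Pleistocene begins at 2.58 million years ago, so they share that boundary.

Pliocene and Pleistocene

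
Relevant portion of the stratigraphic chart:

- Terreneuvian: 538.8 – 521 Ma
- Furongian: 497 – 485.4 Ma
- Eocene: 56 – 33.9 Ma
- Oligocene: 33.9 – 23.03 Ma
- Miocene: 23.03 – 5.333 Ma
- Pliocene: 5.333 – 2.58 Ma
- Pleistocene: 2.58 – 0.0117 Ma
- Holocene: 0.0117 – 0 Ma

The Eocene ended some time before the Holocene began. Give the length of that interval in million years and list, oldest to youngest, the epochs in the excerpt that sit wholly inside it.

End of Eocene = 33.9 Ma; start of Holocene = 0.0117 Ma.
Gap = 33.9 − 0.0117 = 33.8883 Myr.
Epochs wholly inside 33.9–0.0117 Ma: Oligocene (33.9–23.03), Miocene (23.03–5.333), Pliocene (5.333–2.58), Pleistocene (2.58–0.0117).

33.8883 million years; Oligocene, Miocene, Pliocene, Pleistocene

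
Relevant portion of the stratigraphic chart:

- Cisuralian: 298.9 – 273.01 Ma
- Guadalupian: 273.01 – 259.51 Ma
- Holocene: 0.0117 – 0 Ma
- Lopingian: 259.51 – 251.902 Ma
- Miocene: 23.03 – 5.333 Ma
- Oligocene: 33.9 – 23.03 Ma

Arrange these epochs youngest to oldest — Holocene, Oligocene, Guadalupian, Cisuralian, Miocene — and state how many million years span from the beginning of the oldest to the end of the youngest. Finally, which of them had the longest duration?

Holocene, Miocene, Oligocene, Guadalupian, Cisuralian; total span 298.9 Myr; longest is Cisuralian

From the excerpt: Holocene 0.0117–0; Oligocene 33.9–23.03; Guadalupian 273.01–259.51; Cisuralian 298.9–273.01; Miocene 23.03–5.333 (Ma).
Larger Ma is earlier, so the oldest is Cisuralian and the youngest is Holocene; youngest to oldest: Holocene, Miocene, Oligocene, Guadalupian, Cisuralian.
Oldest start 298.9 minus youngest end 0 gives 298.9 Myr overall.
Individual lengths (start − end): Cisuralian 25.89; Miocene 17.697; Oligocene 10.87; Holocene 0.0117; Guadalupian 13.5. The largest is Cisuralian at 25.89 Myr.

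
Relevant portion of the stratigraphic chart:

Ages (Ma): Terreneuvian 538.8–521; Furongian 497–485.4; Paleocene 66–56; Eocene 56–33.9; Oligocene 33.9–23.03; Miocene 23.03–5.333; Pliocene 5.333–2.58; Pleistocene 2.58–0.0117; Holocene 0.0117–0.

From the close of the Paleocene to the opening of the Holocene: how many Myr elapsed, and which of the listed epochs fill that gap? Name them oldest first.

End of Paleocene = 56 Ma; start of Holocene = 0.0117 Ma.
Gap = 56 − 0.0117 = 55.9883 Myr.
Epochs wholly inside 56–0.0117 Ma: Eocene (56–33.9), Oligocene (33.9–23.03), Miocene (23.03–5.333), Pliocene (5.333–2.58), Pleistocene (2.58–0.0117).

55.9883 million years; Eocene, Oligocene, Miocene, Pliocene, Pleistocene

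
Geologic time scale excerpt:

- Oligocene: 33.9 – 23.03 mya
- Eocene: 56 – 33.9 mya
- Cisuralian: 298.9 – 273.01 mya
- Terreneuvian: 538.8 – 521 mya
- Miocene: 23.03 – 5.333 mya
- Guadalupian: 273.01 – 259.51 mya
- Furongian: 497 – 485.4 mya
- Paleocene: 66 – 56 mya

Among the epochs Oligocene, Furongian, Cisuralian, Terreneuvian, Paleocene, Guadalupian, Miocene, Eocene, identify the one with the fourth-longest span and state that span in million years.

Start − end for each: Oligocene 33.9 − 23.03 = 10.87; Furongian 497 − 485.4 = 11.6; Cisuralian 298.9 − 273.01 = 25.89; Terreneuvian 538.8 − 521 = 17.8; Paleocene 66 − 56 = 10; Guadalupian 273.01 − 259.51 = 13.5; Miocene 23.03 − 5.333 = 17.697; Eocene 56 − 33.9 = 22.1.
Ranking these from longest: Cisuralian > Eocene > Terreneuvian > Miocene > Guadalupian > Furongian > Oligocene > Paleocene.
Position 4 in that ranking is Miocene, which lasted 17.697 Myr.

Miocene, 17.697 million years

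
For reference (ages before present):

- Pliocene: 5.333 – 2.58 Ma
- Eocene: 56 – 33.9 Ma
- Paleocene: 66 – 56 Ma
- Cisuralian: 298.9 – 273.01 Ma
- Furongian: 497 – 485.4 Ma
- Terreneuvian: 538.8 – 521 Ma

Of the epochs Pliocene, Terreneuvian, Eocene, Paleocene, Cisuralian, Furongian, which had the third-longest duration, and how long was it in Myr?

Durations: Pliocene 2.753; Terreneuvian 17.8; Eocene 22.1; Paleocene 10; Cisuralian 25.89; Furongian 11.6 Myr.
Sorted longest-first: Cisuralian (25.89), Eocene (22.1), Terreneuvian (17.8), Furongian (11.6), Paleocene (10), Pliocene (2.753).
The third longest is Terreneuvian at 17.8 Myr.

Terreneuvian, 17.8 million years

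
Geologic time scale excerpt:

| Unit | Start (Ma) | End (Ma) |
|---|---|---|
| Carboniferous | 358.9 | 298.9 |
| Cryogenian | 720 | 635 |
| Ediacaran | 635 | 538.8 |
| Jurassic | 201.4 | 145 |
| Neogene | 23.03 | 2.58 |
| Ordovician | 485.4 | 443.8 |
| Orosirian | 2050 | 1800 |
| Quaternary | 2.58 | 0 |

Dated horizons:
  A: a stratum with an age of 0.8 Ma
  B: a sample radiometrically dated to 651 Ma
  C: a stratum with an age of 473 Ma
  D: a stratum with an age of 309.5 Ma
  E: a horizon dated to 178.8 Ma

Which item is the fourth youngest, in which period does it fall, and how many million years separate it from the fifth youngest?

C, in the Ordovician; 178 million years to B

Smaller Ma means younger, so youngest first: A 0.8 < E 178.8 < D 309.5 < C 473 < B 651.
Counting 4 along gives C (473 Ma); the excerpt puts that inside the Ordovician, 485.4–443.8 Ma.
Next in line is B (651 Ma), and 651 − 473 = 178 Myr.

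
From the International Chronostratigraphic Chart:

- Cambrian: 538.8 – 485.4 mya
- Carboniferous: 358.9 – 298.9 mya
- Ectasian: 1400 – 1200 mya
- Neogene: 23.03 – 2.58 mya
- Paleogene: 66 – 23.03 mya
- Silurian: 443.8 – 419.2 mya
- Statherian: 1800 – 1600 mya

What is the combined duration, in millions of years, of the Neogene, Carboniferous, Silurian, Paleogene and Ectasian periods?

348.02 million years

Each duration: Neogene = 20.45; Carboniferous = 60; Silurian = 24.6; Paleogene = 42.97; Ectasian = 200.
Sum: 20.45 + 60 + 24.6 + 42.97 + 200 = 348.02 Myr.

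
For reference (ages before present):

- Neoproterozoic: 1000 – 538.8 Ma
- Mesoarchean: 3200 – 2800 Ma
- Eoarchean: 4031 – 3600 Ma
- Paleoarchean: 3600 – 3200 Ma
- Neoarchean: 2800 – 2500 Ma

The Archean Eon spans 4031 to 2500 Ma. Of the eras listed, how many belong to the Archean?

Eras inside 4031–2500 Ma: Eoarchean, Paleoarchean, Mesoarchean, Neoarchean — 4 in total.

4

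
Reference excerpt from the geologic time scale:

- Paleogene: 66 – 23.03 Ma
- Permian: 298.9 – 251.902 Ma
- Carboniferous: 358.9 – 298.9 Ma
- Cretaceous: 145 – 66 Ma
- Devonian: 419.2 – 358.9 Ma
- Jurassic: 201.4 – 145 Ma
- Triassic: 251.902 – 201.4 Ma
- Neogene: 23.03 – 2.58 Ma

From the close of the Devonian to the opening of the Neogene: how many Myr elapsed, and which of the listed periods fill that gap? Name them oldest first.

The Devonian closes at 358.9 Ma and the Neogene opens at 23.03 Ma, so the interval is 358.9 − 23.03 = 335.87 Myr.
A period fits inside if it starts at or after 358.9 Ma and ends at or before 23.03 Ma; oldest first that gives Carboniferous, Permian, Triassic, Jurassic, Cretaceous, Paleogene.

335.87 million years; Carboniferous, Permian, Triassic, Jurassic, Cretaceous, Paleogene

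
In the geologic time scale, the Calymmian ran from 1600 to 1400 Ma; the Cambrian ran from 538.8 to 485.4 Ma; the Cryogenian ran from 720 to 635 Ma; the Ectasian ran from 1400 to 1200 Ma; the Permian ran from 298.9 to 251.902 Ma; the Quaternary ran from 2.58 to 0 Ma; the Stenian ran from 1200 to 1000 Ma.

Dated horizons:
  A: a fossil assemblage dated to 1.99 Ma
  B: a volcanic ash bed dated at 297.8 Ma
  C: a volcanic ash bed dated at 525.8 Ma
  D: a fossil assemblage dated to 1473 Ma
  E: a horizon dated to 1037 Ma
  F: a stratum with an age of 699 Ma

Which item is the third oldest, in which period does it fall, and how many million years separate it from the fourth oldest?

F, in the Cryogenian; 173.2 million years to C

Larger Ma means older, so oldest first: D 1473 > E 1037 > F 699 > C 525.8 > B 297.8 > A 1.99.
Counting 3 along gives F (699 Ma); the excerpt puts that inside the Cryogenian, 720–635 Ma.
Next in line is C (525.8 Ma), and 699 − 525.8 = 173.2 Myr.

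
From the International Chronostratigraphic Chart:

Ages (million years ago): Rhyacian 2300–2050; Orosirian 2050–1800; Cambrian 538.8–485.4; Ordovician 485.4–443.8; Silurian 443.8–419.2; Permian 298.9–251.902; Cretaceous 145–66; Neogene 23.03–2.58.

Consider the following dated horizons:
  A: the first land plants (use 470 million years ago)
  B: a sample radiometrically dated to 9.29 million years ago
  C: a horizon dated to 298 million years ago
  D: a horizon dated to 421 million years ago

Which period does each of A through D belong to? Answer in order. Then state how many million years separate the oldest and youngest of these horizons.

A — Ordovician; B — Neogene; C — Permian; D — Silurian; span 460.71 million years

A: 470 Ma lies in 485.4–443.8 Ma, so Ordovician.
B: 9.29 Ma lies in 23.03–2.58 Ma, so Neogene.
C: 298 Ma lies in 298.9–251.902 Ma, so Permian.
D: 421 Ma lies in 443.8–419.2 Ma, so Silurian.
Oldest = 470 Ma, youngest = 9.29 Ma → span 460.71 Myr.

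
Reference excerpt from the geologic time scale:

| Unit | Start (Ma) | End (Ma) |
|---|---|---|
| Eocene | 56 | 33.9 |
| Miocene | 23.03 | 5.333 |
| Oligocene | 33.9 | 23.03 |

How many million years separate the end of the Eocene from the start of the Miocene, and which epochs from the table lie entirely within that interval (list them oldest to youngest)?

End of Eocene = 33.9 Ma; start of Miocene = 23.03 Ma.
Gap = 33.9 − 23.03 = 10.87 Myr.
Epochs wholly inside 33.9–23.03 Ma: Oligocene (33.9–23.03).

10.87 million years; Oligocene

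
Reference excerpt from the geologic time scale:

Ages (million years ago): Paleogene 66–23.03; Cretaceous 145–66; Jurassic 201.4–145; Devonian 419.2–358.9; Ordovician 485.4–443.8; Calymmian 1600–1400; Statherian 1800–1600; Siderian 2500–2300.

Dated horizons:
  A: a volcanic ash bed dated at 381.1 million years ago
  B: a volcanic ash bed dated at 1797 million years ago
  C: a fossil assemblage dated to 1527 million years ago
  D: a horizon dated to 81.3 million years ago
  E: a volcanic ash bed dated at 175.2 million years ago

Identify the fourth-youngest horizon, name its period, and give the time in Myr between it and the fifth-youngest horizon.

C, in the Calymmian; 270 million years to B

Sorted youngest-first by Ma: D (81.3), E (175.2), A (381.1), C (1527), B (1797).
The fourth youngest is C at 1527 Ma, which lies in 1600–1400 Ma: the Calymmian.
The fifth youngest is B at 1797 Ma; separation = |1527 − 1797| = 270 Myr.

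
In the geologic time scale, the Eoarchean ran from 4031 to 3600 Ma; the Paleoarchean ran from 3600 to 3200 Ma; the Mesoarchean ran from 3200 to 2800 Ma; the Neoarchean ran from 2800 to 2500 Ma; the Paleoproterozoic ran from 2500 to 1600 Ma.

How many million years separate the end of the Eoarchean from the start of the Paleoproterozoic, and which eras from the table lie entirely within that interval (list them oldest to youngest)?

1100 million years; Paleoarchean, Mesoarchean, Neoarchean

The Eoarchean closes at 3600 Ma and the Paleoproterozoic opens at 2500 Ma, so the interval is 3600 − 2500 = 1100 Myr.
An era fits inside if it starts at or after 3600 Ma and ends at or before 2500 Ma; oldest first that gives Paleoarchean, Mesoarchean, Neoarchean.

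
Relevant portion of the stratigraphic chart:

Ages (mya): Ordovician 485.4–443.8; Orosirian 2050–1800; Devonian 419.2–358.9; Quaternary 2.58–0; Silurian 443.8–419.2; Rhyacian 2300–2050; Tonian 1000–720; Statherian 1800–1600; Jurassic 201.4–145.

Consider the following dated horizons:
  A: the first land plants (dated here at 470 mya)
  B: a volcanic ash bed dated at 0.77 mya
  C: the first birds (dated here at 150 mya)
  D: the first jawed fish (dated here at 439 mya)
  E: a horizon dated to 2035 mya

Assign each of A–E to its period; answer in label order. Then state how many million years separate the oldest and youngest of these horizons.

Match each age against the start–end ranges in the excerpt: A = 470 Ma → Ordovician (485.4–443.8); B = 0.77 Ma → Quaternary (2.58–0); C = 150 Ma → Jurassic (201.4–145); D = 439 Ma → Silurian (443.8–419.2); E = 2035 Ma → Orosirian (2050–1800).
The largest age is 2035 Ma and the smallest is 0.77 Ma; their difference is 2034.23 Myr.

A — Ordovician; B — Quaternary; C — Jurassic; D — Silurian; E — Orosirian; span 2034.23 million years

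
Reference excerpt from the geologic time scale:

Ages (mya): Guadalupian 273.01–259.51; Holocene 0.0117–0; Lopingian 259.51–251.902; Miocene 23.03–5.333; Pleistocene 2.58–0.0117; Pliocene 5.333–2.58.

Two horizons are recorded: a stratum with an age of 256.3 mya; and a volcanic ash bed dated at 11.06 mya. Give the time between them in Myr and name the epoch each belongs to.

245.24 million years apart; the first in the Lopingian, the second in the Miocene

Elapsed time: 256.3 − 11.06 = 245.24 Myr.
256.3 Ma lies within 259.51–251.902 Ma: Lopingian.
11.06 Ma lies within 23.03–5.333 Ma: Miocene.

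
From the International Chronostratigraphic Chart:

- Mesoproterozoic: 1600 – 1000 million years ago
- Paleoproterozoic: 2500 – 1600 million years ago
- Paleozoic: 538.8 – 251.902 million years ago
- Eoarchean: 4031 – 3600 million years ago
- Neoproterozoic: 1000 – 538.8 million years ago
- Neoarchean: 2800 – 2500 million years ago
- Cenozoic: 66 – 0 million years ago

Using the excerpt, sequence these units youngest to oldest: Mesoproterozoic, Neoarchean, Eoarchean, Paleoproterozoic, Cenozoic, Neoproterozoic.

Read off each span (Ma): Mesoproterozoic 1600–1000; Neoarchean 2800–2500; Eoarchean 4031–3600; Paleoproterozoic 2500–1600; Cenozoic 66–0; Neoproterozoic 1000–538.8.
Larger Ma is older, so oldest→youngest is Eoarchean, Neoarchean, Paleoproterozoic, Mesoproterozoic, Neoproterozoic, Cenozoic; reverse it for youngest→oldest.

Cenozoic, Neoproterozoic, Mesoproterozoic, Paleoproterozoic, Neoarchean, Eoarchean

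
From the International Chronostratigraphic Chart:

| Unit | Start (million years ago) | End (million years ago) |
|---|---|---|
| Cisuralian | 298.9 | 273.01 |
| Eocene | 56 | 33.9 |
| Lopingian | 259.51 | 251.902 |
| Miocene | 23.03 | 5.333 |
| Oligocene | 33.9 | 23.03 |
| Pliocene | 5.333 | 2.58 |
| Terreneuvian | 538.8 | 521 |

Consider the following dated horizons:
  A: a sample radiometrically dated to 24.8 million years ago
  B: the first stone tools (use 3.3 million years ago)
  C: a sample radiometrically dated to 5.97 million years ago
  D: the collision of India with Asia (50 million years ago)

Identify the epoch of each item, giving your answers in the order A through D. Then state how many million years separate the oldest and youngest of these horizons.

A — Oligocene; B — Pliocene; C — Miocene; D — Eocene; span 46.7 million years

Match each age against the start–end ranges in the excerpt: A = 24.8 Ma → Oligocene (33.9–23.03); B = 3.3 Ma → Pliocene (5.333–2.58); C = 5.97 Ma → Miocene (23.03–5.333); D = 50 Ma → Eocene (56–33.9).
The largest age is 50 Ma and the smallest is 3.3 Ma; their difference is 46.7 Myr.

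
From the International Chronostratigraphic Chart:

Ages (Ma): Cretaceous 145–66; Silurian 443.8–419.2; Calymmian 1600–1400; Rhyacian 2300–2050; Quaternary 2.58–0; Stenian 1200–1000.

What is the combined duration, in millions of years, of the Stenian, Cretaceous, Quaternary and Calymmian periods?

481.58 million years

Duration is start − end for each: (1200 − 1000) + (145 − 66) + (2.58 − 0) + (1600 − 1400).
That is 200 + 79 + 2.58 + 200, which totals 481.58 million years.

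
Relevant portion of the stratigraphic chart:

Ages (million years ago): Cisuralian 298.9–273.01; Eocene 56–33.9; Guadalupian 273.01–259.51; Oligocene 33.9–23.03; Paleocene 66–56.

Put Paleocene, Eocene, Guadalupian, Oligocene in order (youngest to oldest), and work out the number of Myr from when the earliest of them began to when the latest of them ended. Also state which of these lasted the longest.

From the excerpt: Paleocene 66–56; Eocene 56–33.9; Guadalupian 273.01–259.51; Oligocene 33.9–23.03 (Ma).
Larger Ma is earlier, so the oldest is Guadalupian and the youngest is Oligocene; youngest to oldest: Oligocene, Eocene, Paleocene, Guadalupian.
Oldest start 273.01 minus youngest end 23.03 gives 249.98 Myr overall.
Individual lengths (start − end): Guadalupian 13.5; Eocene 22.1; Paleocene 10; Oligocene 10.87. The largest is Eocene at 22.1 Myr.

Oligocene → Eocene → Paleocene → Guadalupian; total span 249.98 Myr; longest is Eocene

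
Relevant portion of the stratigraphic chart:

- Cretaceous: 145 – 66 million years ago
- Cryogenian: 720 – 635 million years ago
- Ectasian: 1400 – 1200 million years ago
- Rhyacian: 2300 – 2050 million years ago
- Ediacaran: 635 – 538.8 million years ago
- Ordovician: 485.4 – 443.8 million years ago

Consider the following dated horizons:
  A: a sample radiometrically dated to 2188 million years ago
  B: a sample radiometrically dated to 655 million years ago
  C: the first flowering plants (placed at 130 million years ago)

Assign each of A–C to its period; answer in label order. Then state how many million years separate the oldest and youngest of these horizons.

A: 2188 Ma lies in 2300–2050 Ma, so Rhyacian.
B: 655 Ma lies in 720–635 Ma, so Cryogenian.
C: 130 Ma lies in 145–66 Ma, so Cretaceous.
Oldest = 2188 Ma, youngest = 130 Ma → span 2058 Myr.

A — Rhyacian; B — Cryogenian; C — Cretaceous; span 2058 million years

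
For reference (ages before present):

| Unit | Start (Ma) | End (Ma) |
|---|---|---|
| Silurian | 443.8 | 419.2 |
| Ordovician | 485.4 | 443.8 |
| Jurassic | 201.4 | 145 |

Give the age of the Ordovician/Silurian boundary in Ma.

443.8 Ma

The Ordovician ends and the Silurian begins at 443.8 Ma.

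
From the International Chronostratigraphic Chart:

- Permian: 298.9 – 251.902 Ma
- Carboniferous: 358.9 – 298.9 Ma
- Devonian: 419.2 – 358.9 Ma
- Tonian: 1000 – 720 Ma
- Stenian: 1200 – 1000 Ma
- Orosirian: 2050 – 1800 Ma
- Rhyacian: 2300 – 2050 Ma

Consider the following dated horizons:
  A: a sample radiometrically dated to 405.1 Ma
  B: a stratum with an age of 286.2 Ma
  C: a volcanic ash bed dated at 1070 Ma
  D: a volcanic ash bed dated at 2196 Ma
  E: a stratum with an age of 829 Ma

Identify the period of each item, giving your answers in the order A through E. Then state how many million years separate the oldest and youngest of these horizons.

A: 405.1 Ma lies in 419.2–358.9 Ma, so Devonian.
B: 286.2 Ma lies in 298.9–251.902 Ma, so Permian.
C: 1070 Ma lies in 1200–1000 Ma, so Stenian.
D: 2196 Ma lies in 2300–2050 Ma, so Rhyacian.
E: 829 Ma lies in 1000–720 Ma, so Tonian.
Oldest = 2196 Ma, youngest = 286.2 Ma → span 1909.8 Myr.

A — Devonian; B — Permian; C — Stenian; D — Rhyacian; E — Tonian; span 1909.8 million years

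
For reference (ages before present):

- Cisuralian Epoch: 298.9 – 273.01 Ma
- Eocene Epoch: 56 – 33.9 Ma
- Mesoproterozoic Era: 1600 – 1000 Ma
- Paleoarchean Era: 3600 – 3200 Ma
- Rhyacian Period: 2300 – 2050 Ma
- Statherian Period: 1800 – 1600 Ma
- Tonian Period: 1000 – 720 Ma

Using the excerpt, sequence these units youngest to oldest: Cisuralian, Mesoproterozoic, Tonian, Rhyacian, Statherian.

Cisuralian → Tonian → Mesoproterozoic → Statherian → Rhyacian

The oldest of these is Rhyacian (starts 2300 Ma) and the youngest is Cisuralian (ends 273.01 Ma).
In between, by decreasing start age: Statherian (1800), Mesoproterozoic (1600), Tonian (1000).
Listing youngest first means reversing that sequence.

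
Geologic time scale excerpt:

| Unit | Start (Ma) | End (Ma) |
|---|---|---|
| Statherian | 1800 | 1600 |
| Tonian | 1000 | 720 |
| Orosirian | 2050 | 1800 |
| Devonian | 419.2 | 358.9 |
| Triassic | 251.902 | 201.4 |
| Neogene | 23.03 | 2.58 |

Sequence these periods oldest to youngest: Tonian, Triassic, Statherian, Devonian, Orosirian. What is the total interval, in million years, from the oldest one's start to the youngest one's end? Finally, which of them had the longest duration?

Orosirian → Statherian → Tonian → Devonian → Triassic; total span 1848.6 Myr; longest is Tonian

Start ages (Ma): Orosirian 2050, Statherian 1800, Tonian 1000, Devonian 419.2, Triassic 251.902.
Ordered oldest to youngest: Orosirian, Statherian, Tonian, Devonian, Triassic.
Span = 2050 − 201.4 = 1848.6 Myr.
Durations: Triassic 50.502, Statherian 200, Orosirian 250, Devonian 60.3, Tonian 280 → longest is Tonian (280 Myr).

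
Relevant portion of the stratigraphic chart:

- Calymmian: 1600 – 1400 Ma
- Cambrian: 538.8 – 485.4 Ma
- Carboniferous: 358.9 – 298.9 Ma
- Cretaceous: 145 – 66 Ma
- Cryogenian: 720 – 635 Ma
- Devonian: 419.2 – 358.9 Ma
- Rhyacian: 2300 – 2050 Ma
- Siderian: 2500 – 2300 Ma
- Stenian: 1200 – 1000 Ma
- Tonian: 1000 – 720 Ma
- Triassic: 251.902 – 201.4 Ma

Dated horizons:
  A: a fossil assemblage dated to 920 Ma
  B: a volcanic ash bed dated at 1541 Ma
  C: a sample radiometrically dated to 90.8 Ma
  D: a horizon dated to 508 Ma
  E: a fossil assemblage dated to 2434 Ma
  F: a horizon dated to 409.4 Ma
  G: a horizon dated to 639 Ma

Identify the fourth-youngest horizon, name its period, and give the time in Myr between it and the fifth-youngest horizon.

Smaller Ma means younger, so youngest first: C 90.8 < F 409.4 < D 508 < G 639 < A 920 < B 1541 < E 2434.
Counting 4 along gives G (639 Ma); the excerpt puts that inside the Cryogenian, 720–635 Ma.
Next in line is A (920 Ma), and 920 − 639 = 281 Myr.

G, in the Cryogenian; 281 million years to A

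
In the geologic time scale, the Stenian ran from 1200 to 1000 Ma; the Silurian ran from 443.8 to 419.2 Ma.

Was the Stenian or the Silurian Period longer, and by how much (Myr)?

Stenian, by 175.4 million years

Stenian: 1200 − 1000 = 200 Myr.
Silurian: 443.8 − 419.2 = 24.6 Myr.
Difference: 200 − 24.6 = 175.4 Myr, so the Stenian was longer.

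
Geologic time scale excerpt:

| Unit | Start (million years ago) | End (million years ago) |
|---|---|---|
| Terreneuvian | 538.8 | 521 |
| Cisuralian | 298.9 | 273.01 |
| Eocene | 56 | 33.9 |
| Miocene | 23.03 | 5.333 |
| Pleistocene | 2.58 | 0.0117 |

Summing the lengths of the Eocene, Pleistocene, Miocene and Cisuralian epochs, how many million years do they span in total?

Each duration: Eocene = 22.1; Pleistocene = 2.5683; Miocene = 17.697; Cisuralian = 25.89.
Sum: 22.1 + 2.5683 + 17.697 + 25.89 = 68.2553 Myr.

68.2553 million years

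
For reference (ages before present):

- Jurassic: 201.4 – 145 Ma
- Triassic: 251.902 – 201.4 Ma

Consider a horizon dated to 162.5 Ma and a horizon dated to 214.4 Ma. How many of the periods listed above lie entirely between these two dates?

0

The older date is 214.4 Ma and the younger is 162.5 Ma.
No period both begins after 214.4 Ma and ends before 162.5 Ma, so the count is 0.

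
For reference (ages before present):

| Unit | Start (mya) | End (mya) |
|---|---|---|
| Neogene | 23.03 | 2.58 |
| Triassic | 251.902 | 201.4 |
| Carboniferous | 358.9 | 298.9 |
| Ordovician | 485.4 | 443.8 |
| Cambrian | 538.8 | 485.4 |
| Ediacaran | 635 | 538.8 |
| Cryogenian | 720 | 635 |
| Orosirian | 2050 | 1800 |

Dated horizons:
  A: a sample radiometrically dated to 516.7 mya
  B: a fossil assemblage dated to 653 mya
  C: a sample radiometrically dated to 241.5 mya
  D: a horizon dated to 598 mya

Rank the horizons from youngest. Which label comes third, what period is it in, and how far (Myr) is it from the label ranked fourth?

D, in the Ediacaran; 55 million years to B

Smaller Ma means younger, so youngest first: C 241.5 < A 516.7 < D 598 < B 653.
Counting 3 along gives D (598 Ma); the excerpt puts that inside the Ediacaran, 635–538.8 Ma.
Next in line is B (653 Ma), and 653 − 598 = 55 Myr.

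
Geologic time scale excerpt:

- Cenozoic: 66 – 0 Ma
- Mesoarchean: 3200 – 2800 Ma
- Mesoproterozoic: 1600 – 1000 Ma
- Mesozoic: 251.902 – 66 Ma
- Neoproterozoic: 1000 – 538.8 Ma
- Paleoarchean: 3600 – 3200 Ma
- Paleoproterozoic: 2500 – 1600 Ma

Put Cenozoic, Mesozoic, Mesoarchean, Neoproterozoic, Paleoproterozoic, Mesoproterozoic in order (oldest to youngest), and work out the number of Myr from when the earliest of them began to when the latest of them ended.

Mesoarchean → Paleoproterozoic → Mesoproterozoic → Neoproterozoic → Mesozoic → Cenozoic; total span 3200 Myr

Start ages (Ma): Mesoarchean 3200, Paleoproterozoic 2500, Mesoproterozoic 1600, Neoproterozoic 1000, Mesozoic 251.902, Cenozoic 66.
Ordered oldest to youngest: Mesoarchean, Paleoproterozoic, Mesoproterozoic, Neoproterozoic, Mesozoic, Cenozoic.
Span = 3200 − 0 = 3200 Myr.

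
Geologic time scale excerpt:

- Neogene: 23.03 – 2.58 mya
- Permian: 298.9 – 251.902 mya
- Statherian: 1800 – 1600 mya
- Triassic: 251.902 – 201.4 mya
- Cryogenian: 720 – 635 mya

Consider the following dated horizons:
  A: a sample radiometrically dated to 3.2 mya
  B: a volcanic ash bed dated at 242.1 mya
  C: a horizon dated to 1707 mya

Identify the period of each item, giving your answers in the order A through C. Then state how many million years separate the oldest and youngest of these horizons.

Match each age against the start–end ranges in the excerpt: A = 3.2 Ma → Neogene (23.03–2.58); B = 242.1 Ma → Triassic (251.902–201.4); C = 1707 Ma → Statherian (1800–1600).
The largest age is 1707 Ma and the smallest is 3.2 Ma; their difference is 1703.8 Myr.

A — Neogene; B — Triassic; C — Statherian; span 1703.8 million years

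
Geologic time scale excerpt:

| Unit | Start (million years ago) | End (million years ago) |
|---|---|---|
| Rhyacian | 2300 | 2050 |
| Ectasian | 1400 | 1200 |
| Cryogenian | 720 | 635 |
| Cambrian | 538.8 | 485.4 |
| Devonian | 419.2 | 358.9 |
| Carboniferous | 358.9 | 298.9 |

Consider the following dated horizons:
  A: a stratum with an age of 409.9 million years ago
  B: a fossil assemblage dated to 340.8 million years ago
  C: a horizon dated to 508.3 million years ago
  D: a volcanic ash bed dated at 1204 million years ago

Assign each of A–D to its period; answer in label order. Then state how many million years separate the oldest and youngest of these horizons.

A: 409.9 Ma lies in 419.2–358.9 Ma, so Devonian.
B: 340.8 Ma lies in 358.9–298.9 Ma, so Carboniferous.
C: 508.3 Ma lies in 538.8–485.4 Ma, so Cambrian.
D: 1204 Ma lies in 1400–1200 Ma, so Ectasian.
Oldest = 1204 Ma, youngest = 340.8 Ma → span 863.2 Myr.

A — Devonian; B — Carboniferous; C — Cambrian; D — Ectasian; span 863.2 million years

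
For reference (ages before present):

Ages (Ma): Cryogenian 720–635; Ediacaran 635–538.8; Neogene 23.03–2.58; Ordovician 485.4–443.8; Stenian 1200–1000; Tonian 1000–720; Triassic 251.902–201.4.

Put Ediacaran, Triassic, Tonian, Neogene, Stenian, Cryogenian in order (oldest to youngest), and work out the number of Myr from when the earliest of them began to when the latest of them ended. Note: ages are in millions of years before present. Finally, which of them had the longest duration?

Start ages (Ma): Stenian 1200, Tonian 1000, Cryogenian 720, Ediacaran 635, Triassic 251.902, Neogene 23.03.
Ordered oldest to youngest: Stenian, Tonian, Cryogenian, Ediacaran, Triassic, Neogene.
Span = 1200 − 2.58 = 1197.42 Myr.
Durations: Cryogenian 85, Triassic 50.502, Ediacaran 96.2, Tonian 280, Stenian 200, Neogene 20.45 → longest is Tonian (280 Myr).

Stenian, Tonian, Cryogenian, Ediacaran, Triassic, Neogene; total span 1197.42 Myr; longest is Tonian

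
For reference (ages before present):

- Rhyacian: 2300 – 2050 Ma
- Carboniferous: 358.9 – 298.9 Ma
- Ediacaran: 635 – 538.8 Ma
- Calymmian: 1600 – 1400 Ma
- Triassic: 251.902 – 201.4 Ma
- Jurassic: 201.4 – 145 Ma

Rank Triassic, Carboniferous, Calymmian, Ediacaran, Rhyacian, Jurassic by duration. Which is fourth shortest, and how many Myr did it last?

Ediacaran, 96.2 million years

Durations: Triassic 50.502; Carboniferous 60; Calymmian 200; Ediacaran 96.2; Rhyacian 250; Jurassic 56.4 Myr.
Sorted shortest-first: Triassic (50.502), Jurassic (56.4), Carboniferous (60), Ediacaran (96.2), Calymmian (200), Rhyacian (250).
The fourth shortest is Ediacaran at 96.2 Myr.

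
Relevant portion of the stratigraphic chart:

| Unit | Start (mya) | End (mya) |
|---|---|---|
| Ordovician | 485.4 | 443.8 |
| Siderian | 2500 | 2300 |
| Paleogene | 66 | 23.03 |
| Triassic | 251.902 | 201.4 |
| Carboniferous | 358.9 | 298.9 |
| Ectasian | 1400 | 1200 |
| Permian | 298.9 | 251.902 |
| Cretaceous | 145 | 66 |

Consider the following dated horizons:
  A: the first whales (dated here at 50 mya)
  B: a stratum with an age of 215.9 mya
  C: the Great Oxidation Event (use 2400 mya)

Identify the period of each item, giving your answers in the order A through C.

A — Paleogene; B — Triassic; C — Siderian

A: 50 Ma lies in 66–23.03 Ma, so Paleogene.
B: 215.9 Ma lies in 251.902–201.4 Ma, so Triassic.
C: 2400 Ma lies in 2500–2300 Ma, so Siderian.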